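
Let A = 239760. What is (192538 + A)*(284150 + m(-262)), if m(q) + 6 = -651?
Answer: 122553456914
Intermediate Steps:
m(q) = -657 (m(q) = -6 - 651 = -657)
(192538 + A)*(284150 + m(-262)) = (192538 + 239760)*(284150 - 657) = 432298*283493 = 122553456914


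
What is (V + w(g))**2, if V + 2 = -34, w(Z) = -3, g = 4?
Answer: 1521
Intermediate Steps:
V = -36 (V = -2 - 34 = -36)
(V + w(g))**2 = (-36 - 3)**2 = (-39)**2 = 1521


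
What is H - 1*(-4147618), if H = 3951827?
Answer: 8099445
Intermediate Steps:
H - 1*(-4147618) = 3951827 - 1*(-4147618) = 3951827 + 4147618 = 8099445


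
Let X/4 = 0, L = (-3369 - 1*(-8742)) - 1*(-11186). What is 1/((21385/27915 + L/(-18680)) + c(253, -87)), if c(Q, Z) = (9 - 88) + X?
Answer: -104290440/8251499297 ≈ -0.012639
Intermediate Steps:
L = 16559 (L = (-3369 + 8742) + 11186 = 5373 + 11186 = 16559)
X = 0 (X = 4*0 = 0)
c(Q, Z) = -79 (c(Q, Z) = (9 - 88) + 0 = -79 + 0 = -79)
1/((21385/27915 + L/(-18680)) + c(253, -87)) = 1/((21385/27915 + 16559/(-18680)) - 79) = 1/((21385*(1/27915) + 16559*(-1/18680)) - 79) = 1/((4277/5583 - 16559/18680) - 79) = 1/(-12554537/104290440 - 79) = 1/(-8251499297/104290440) = -104290440/8251499297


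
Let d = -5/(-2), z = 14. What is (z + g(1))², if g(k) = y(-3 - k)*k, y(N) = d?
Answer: 1089/4 ≈ 272.25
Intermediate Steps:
d = 5/2 (d = -5*(-½) = 5/2 ≈ 2.5000)
y(N) = 5/2
g(k) = 5*k/2
(z + g(1))² = (14 + (5/2)*1)² = (14 + 5/2)² = (33/2)² = 1089/4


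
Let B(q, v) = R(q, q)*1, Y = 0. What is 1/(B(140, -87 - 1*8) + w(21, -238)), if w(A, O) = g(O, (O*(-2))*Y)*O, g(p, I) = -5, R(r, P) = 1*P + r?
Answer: 1/1470 ≈ 0.00068027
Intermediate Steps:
R(r, P) = P + r
B(q, v) = 2*q (B(q, v) = (q + q)*1 = (2*q)*1 = 2*q)
w(A, O) = -5*O
1/(B(140, -87 - 1*8) + w(21, -238)) = 1/(2*140 - 5*(-238)) = 1/(280 + 1190) = 1/1470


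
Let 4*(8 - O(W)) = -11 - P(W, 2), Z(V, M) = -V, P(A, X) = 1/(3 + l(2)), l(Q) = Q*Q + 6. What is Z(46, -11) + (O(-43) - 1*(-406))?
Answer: 4820/13 ≈ 370.77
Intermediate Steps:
l(Q) = 6 + Q² (l(Q) = Q² + 6 = 6 + Q²)
P(A, X) = 1/13 (P(A, X) = 1/(3 + (6 + 2²)) = 1/(3 + (6 + 4)) = 1/(3 + 10) = 1/13)
O(W) = 140/13 (O(W) = 8 - (-11 - 1*1/13)/4 = 8 - (-11 - 1/13)/4 = 8 - ¼*(-144/13) = 8 + 36/13 = 140/13)
Z(46, -11) + (O(-43) - 1*(-406)) = -1*46 + (140/13 - 1*(-406)) = -46 + (140/13 + 406) = -46 + 5418/13 = 4820/13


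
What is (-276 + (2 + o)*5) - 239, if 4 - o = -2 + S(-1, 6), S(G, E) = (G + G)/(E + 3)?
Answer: -4265/9 ≈ -473.89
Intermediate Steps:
S(G, E) = 2*G/(3 + E) (S(G, E) = (2*G)/(3 + E) = 2*G/(3 + E))
o = 56/9 (o = 4 - (-2 + 2*(-1)/(3 + 6)) = 4 - (-2 + 2*(-1)/9) = 4 - (-2 + 2*(-1)*(1/9)) = 4 - (-2 - 2/9) = 4 - 1*(-20/9) = 4 + 20/9 = 56/9 ≈ 6.2222)
(-276 + (2 + o)*5) - 239 = (-276 + (2 + 56/9)*5) - 239 = (-276 + (74/9)*5) - 239 = (-276 + 370/9) - 239 = -2114/9 - 239 = -4265/9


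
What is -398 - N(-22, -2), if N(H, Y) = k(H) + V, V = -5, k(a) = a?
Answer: -371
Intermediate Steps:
N(H, Y) = -5 + H (N(H, Y) = H - 5 = -5 + H)
-398 - N(-22, -2) = -398 - (-5 - 22) = -398 - 1*(-27) = -398 + 27 = -371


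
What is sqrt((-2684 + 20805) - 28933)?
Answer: 2*I*sqrt(2703) ≈ 103.98*I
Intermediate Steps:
sqrt((-2684 + 20805) - 28933) = sqrt(18121 - 28933) = sqrt(-10812) = 2*I*sqrt(2703)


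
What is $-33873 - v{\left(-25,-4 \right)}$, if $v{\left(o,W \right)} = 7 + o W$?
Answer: $-33980$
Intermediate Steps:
$v{\left(o,W \right)} = 7 + W o$
$-33873 - v{\left(-25,-4 \right)} = -33873 - \left(7 - -100\right) = -33873 - \left(7 + 100\right) = -33873 - 107 = -33980$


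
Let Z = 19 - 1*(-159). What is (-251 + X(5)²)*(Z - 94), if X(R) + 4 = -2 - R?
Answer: -10920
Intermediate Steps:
X(R) = -6 - R (X(R) = -4 + (-2 - R) = -6 - R)
Z = 178 (Z = 19 + 159 = 178)
(-251 + X(5)²)*(Z - 94) = (-251 + (-6 - 1*5)²)*(178 - 94) = (-251 + (-6 - 5)²)*84 = (-251 + (-11)²)*84 = (-251 + 121)*84 = -130*84 = -10920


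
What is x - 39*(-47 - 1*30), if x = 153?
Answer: 3156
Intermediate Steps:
x - 39*(-47 - 1*30) = 153 - 39*(-47 - 1*30) = 153 - 39*(-47 - 30) = 153 - 39*(-77) = 153 + 3003 = 3156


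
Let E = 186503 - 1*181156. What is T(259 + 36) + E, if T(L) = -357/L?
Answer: 1577008/295 ≈ 5345.8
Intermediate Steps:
E = 5347 (E = 186503 - 181156 = 5347)
T(259 + 36) + E = -357/(259 + 36) + 5347 = -357/295 + 5347 = 1577008/295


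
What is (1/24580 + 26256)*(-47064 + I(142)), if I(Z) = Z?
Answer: -15141083776741/12290 ≈ -1.2320e+9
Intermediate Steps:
(1/24580 + 26256)*(-47064 + I(142)) = (1/24580 + 26256)*(-47064 + 142) = (1/24580 + 26256)*(-46922) = (645372481/24580)*(-46922) = -15141083776741/12290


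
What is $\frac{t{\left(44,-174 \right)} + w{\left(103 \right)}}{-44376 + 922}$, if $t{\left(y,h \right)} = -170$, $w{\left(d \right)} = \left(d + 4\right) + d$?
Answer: $- \frac{20}{21727} \approx -0.00092051$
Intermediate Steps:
$w{\left(d \right)} = 4 + 2 d$ ($w{\left(d \right)} = \left(4 + d\right) + d = 4 + 2 d$)
$\frac{t{\left(44,-174 \right)} + w{\left(103 \right)}}{-44376 + 922} = \frac{-170 + \left(4 + 2 \cdot 103\right)}{-44376 + 922} = \frac{-170 + \left(4 + 206\right)}{-43454} = \left(-170 + 210\right) \left(- \frac{1}{43454}\right) = 40 \left(- \frac{1}{43454}\right) = - \frac{20}{21727}$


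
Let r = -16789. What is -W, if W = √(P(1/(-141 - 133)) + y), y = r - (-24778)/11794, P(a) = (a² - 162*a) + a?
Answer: -3*I*√4869407828613237/1615778 ≈ -129.56*I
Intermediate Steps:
P(a) = a² - 161*a
y = -98992344/5897 (y = -16789 - (-24778)/11794 = -16789 - 1*(-12389/5897) = -16789 + 12389/5897 = -98992344/5897 ≈ -16787.)
W = 3*I*√4869407828613237/1615778 (W = √((-161 + 1/(-141 - 133))/(-141 - 133) - 98992344/5897) = √((-161 + 1/(-274))/(-274) - 98992344/5897) = √(-(-161 - 1/274)/274 - 98992344/5897) = √(-1/274*(-44115/274) - 98992344/5897) = √(44115/75076 - 98992344/5897) = √(-7431689071989/442723172) = 3*I*√4869407828613237/1615778 ≈ 129.56*I)
-W = -3*I*√4869407828613237/1615778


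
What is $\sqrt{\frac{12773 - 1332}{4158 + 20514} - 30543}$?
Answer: $\frac{i \sqrt{1161967091610}}{6168} \approx 174.76 i$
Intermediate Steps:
$\sqrt{\frac{12773 - 1332}{4158 + 20514} - 30543} = \sqrt{\frac{12773 + \left(-8578 + 7246\right)}{24672} - 30543} = \sqrt{\left(12773 - 1332\right) \frac{1}{24672} - 30543} = \sqrt{11441 \cdot \frac{1}{24672} - 30543} = \sqrt{\frac{11441}{24672} - 30543} = \sqrt{- \frac{753545455}{24672}} = \frac{i \sqrt{1161967091610}}{6168}$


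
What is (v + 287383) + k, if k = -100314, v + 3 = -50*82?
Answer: 182966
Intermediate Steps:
v = -4103 (v = -3 - 50*82 = -3 - 4100 = -4103)
(v + 287383) + k = (-4103 + 287383) - 100314 = 283280 - 100314 = 182966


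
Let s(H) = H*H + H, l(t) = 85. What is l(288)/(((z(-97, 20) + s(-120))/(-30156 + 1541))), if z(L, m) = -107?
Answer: -2432275/14173 ≈ -171.61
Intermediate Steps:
s(H) = H + H**2 (s(H) = H**2 + H = H + H**2)
l(288)/(((z(-97, 20) + s(-120))/(-30156 + 1541))) = 85/(((-107 - 120*(1 - 120))/(-30156 + 1541))) = 85/(((-107 - 120*(-119))/(-28615))) = 85/(((-107 + 14280)*(-1/28615))) = 85/((14173*(-1/28615))) = 85/(-14173/28615) = 85*(-28615/14173) = -2432275/14173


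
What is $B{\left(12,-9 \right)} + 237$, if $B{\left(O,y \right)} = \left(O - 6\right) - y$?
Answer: $252$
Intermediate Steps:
$B{\left(O,y \right)} = -6 + O - y$ ($B{\left(O,y \right)} = \left(-6 + O\right) - y = -6 + O - y$)
$B{\left(12,-9 \right)} + 237 = \left(-6 + 12 - -9\right) + 237 = \left(-6 + 12 + 9\right) + 237 = 15 + 237 = 252$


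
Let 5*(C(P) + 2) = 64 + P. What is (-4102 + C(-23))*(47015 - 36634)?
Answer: -212592499/5 ≈ -4.2519e+7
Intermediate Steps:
C(P) = 54/5 + P/5 (C(P) = -2 + (64 + P)/5 = -2 + (64/5 + P/5) = 54/5 + P/5)
(-4102 + C(-23))*(47015 - 36634) = (-4102 + (54/5 + (⅕)*(-23)))*(47015 - 36634) = (-4102 + (54/5 - 23/5))*10381 = (-4102 + 31/5)*10381 = -20479/5*10381 = -212592499/5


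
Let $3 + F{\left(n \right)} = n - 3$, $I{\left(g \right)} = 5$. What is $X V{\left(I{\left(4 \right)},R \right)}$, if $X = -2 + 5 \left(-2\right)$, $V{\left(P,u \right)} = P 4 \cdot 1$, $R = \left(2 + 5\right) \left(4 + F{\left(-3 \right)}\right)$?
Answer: $-240$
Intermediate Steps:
$F{\left(n \right)} = -6 + n$ ($F{\left(n \right)} = -3 + \left(n - 3\right) = -3 + \left(-3 + n\right) = -6 + n$)
$R = -35$ ($R = \left(2 + 5\right) \left(4 - 9\right) = 7 \left(4 - 9\right) = 7 \left(-5\right) = -35$)
$V{\left(P,u \right)} = 4 P$ ($V{\left(P,u \right)} = 4 P 1 = 4 P$)
$X = -12$ ($X = -2 - 10 = -12$)
$X V{\left(I{\left(4 \right)},R \right)} = - 12 \cdot 4 \cdot 5 = \left(-12\right) 20 = -240$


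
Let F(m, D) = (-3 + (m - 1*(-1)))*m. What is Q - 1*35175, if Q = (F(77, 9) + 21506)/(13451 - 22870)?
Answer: -331340606/9419 ≈ -35178.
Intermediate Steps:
F(m, D) = m*(-2 + m) (F(m, D) = (-3 + (m + 1))*m = (-3 + (1 + m))*m = (-2 + m)*m = m*(-2 + m))
Q = -27281/9419 (Q = (77*(-2 + 77) + 21506)/(13451 - 22870) = (77*75 + 21506)/(-9419) = (5775 + 21506)*(-1/9419) = 27281*(-1/9419) = -27281/9419 ≈ -2.8964)
Q - 1*35175 = -27281/9419 - 1*35175 = -27281/9419 - 35175 = -331340606/9419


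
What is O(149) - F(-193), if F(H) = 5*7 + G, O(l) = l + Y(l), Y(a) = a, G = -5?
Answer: 268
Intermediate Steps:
O(l) = 2*l (O(l) = l + l = 2*l)
F(H) = 30 (F(H) = 5*7 - 5 = 35 - 5 = 30)
O(149) - F(-193) = 2*149 - 1*30 = 298 - 30 = 268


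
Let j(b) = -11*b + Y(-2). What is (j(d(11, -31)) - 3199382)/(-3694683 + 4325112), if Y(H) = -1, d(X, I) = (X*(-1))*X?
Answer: -3198052/630429 ≈ -5.0728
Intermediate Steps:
d(X, I) = -X² (d(X, I) = (-X)*X = -X²)
j(b) = -1 - 11*b (j(b) = -11*b - 1 = -1 - 11*b)
(j(d(11, -31)) - 3199382)/(-3694683 + 4325112) = ((-1 - (-11)*11²) - 3199382)/(-3694683 + 4325112) = ((-1 - (-11)*121) - 3199382)/630429 = ((-1 - 11*(-121)) - 3199382)*(1/630429) = ((-1 + 1331) - 3199382)*(1/630429) = (1330 - 3199382)*(1/630429) = -3198052*1/630429 = -3198052/630429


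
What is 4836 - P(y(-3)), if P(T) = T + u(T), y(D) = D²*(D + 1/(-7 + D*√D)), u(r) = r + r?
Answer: 373881/76 - 81*I*√3/76 ≈ 4919.5 - 1.846*I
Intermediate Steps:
u(r) = 2*r
y(D) = D²*(D + 1/(-7 + D^(3/2)))
P(T) = 3*T (P(T) = T + 2*T = 3*T)
4836 - P(y(-3)) = 4836 - 3*((-3)² + (-3)^(9/2) - 7*(-3)³)/(-7 + (-3)^(3/2)) = 4836 - 3*(9 + 81*I*√3 - 7*(-27))/(-7 - 3*I*√3) = 4836 - 3*(9 + 81*I*√3 + 189)/(-7 - 3*I*√3) = 4836 - 3*(198 + 81*I*√3)/(-7 - 3*I*√3)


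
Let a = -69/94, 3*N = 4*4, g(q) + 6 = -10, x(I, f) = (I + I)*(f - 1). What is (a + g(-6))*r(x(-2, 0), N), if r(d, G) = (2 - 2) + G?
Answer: -12584/141 ≈ -89.248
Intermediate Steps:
x(I, f) = 2*I*(-1 + f) (x(I, f) = (2*I)*(-1 + f) = 2*I*(-1 + f))
g(q) = -16 (g(q) = -6 - 10 = -16)
N = 16/3 (N = (4*4)/3 = (1/3)*16 = 16/3 ≈ 5.3333)
a = -69/94 (a = -69*1/94 = -69/94 ≈ -0.73404)
r(d, G) = G (r(d, G) = 0 + G = G)
(a + g(-6))*r(x(-2, 0), N) = (-69/94 - 16)*(16/3) = -1573/94*16/3 = -12584/141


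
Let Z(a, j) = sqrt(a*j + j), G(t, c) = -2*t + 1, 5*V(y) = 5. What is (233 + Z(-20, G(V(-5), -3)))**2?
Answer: (233 + sqrt(19))**2 ≈ 56339.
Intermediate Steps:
V(y) = 1 (V(y) = (1/5)*5 = 1)
G(t, c) = 1 - 2*t
Z(a, j) = sqrt(j + a*j)
(233 + Z(-20, G(V(-5), -3)))**2 = (233 + sqrt((1 - 2*1)*(1 - 20)))**2 = (233 + sqrt((1 - 2)*(-19)))**2 = (233 + sqrt(-1*(-19)))**2 = (233 + sqrt(19))**2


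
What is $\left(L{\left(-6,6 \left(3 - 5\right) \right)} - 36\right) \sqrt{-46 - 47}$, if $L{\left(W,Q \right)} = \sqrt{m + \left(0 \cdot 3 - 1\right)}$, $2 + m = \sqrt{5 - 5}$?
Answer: $i \sqrt{93} \left(-36 + i \sqrt{3}\right) \approx -16.703 - 347.17 i$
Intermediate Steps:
$m = -2$ ($m = -2 + \sqrt{5 - 5} = -2 + \sqrt{0} = -2 + 0 = -2$)
$L{\left(W,Q \right)} = i \sqrt{3}$ ($L{\left(W,Q \right)} = \sqrt{-2 + \left(0 \cdot 3 - 1\right)} = \sqrt{-2 + \left(0 - 1\right)} = \sqrt{-2 - 1} = \sqrt{-3} = i \sqrt{3}$)
$\left(L{\left(-6,6 \left(3 - 5\right) \right)} - 36\right) \sqrt{-46 - 47} = \left(i \sqrt{3} - 36\right) \sqrt{-46 - 47} = \left(-36 + i \sqrt{3}\right) \sqrt{-93} = \left(-36 + i \sqrt{3}\right) i \sqrt{93} = i \sqrt{93} \left(-36 + i \sqrt{3}\right)$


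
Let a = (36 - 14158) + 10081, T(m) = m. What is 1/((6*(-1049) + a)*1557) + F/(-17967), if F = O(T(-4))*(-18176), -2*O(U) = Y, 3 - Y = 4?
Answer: 919750927/1818350235 ≈ 0.50582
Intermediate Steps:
a = -4041 (a = -14122 + 10081 = -4041)
Y = -1 (Y = 3 - 1*4 = 3 - 4 = -1)
O(U) = ½ (O(U) = -½*(-1) = ½)
F = -9088 (F = (½)*(-18176) = -9088)
1/((6*(-1049) + a)*1557) + F/(-17967) = 1/((6*(-1049) - 4041)*1557) - 9088/(-17967) = (1/1557)/(-6294 - 4041) - 9088*(-1/17967) = (1/1557)/(-10335) + 9088/17967 = -1/10335*1/1557 + 9088/17967 = -1/16091595 + 9088/17967 = 919750927/1818350235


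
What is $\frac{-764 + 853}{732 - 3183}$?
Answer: $- \frac{89}{2451} \approx -0.036312$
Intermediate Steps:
$\frac{-764 + 853}{732 - 3183} = \frac{89}{-2451} = 89 \left(- \frac{1}{2451}\right) = - \frac{89}{2451}$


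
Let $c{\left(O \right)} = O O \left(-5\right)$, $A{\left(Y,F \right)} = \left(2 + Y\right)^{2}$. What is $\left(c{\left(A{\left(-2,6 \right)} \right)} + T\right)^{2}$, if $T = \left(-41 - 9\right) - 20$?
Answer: $4900$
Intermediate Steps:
$T = -70$ ($T = -50 - 20 = -70$)
$c{\left(O \right)} = - 5 O^{2}$ ($c{\left(O \right)} = O^{2} \left(-5\right) = - 5 O^{2}$)
$\left(c{\left(A{\left(-2,6 \right)} \right)} + T\right)^{2} = \left(- 5 \left(\left(2 - 2\right)^{2}\right)^{2} - 70\right)^{2} = \left(- 5 \left(0^{2}\right)^{2} - 70\right)^{2} = \left(- 5 \cdot 0^{2} - 70\right)^{2} = \left(\left(-5\right) 0 - 70\right)^{2} = \left(0 - 70\right)^{2} = \left(-70\right)^{2} = 4900$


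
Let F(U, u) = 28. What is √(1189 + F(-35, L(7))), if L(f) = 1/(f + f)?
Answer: √1217 ≈ 34.885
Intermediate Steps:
L(f) = 1/(2*f)
√(1189 + F(-35, L(7))) = √(1189 + 28) = √1217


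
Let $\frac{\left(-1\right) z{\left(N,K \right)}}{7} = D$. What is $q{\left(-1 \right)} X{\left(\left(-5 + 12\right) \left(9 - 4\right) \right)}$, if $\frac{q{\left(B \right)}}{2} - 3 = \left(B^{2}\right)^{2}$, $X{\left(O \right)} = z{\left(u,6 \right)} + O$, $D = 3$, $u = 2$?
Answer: $112$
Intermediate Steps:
$z{\left(N,K \right)} = -21$ ($z{\left(N,K \right)} = \left(-7\right) 3 = -21$)
$X{\left(O \right)} = -21 + O$
$q{\left(B \right)} = 6 + 2 B^{4}$ ($q{\left(B \right)} = 6 + 2 \left(B^{2}\right)^{2} = 6 + 2 B^{4}$)
$q{\left(-1 \right)} X{\left(\left(-5 + 12\right) \left(9 - 4\right) \right)} = \left(6 + 2 \left(-1\right)^{4}\right) \left(-21 + \left(-5 + 12\right) \left(9 - 4\right)\right) = \left(6 + 2 \cdot 1\right) \left(-21 + 7 \cdot 5\right) = \left(6 + 2\right) \left(-21 + 35\right) = 8 \cdot 14 = 112$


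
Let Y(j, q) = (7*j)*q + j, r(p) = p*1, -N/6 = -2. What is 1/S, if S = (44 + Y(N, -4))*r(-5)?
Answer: 1/1400 ≈ 0.00071429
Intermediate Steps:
N = 12 (N = -6*(-2) = 12)
r(p) = p
Y(j, q) = j + 7*j*q (Y(j, q) = 7*j*q + j = j + 7*j*q)
S = 1400 (S = (44 + 12*(1 + 7*(-4)))*(-5) = (44 + 12*(1 - 28))*(-5) = (44 + 12*(-27))*(-5) = (44 - 324)*(-5) = -280*(-5) = 1400)
1/S = 1/1400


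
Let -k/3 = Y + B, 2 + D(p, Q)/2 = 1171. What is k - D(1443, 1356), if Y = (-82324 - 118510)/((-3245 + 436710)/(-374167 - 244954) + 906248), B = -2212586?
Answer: 1240993386314317934/187025578181 ≈ 6.6354e+6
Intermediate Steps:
D(p, Q) = 2338 (D(p, Q) = -4 + 2*1171 = -4 + 2342 = 2338)
Y = -124340546914/561076734543 (Y = -200834/(433465/(-619121) + 906248) = -200834/(433465*(-1/619121) + 906248) = -200834/(-433465/619121 + 906248) = -200834/561076734543/619121 = -200834*619121/561076734543 = -124340546914/561076734543 ≈ -0.22161)
k = 1241430652116105112/187025578181 (k = -3*(-124340546914/561076734543 - 2212586) = -3*(-1241430652116105112/561076734543) = 1241430652116105112/187025578181 ≈ 6.6378e+6)
k - D(1443, 1356) = 1241430652116105112/187025578181 - 1*2338 = 1241430652116105112/187025578181 - 2338 = 1240993386314317934/187025578181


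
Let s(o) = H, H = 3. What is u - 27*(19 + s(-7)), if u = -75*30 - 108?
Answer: -2952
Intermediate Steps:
s(o) = 3
u = -2358 (u = -2250 - 108 = -2358)
u - 27*(19 + s(-7)) = -2358 - 27*(19 + 3) = -2358 - 27*22 = -2358 - 594 = -2952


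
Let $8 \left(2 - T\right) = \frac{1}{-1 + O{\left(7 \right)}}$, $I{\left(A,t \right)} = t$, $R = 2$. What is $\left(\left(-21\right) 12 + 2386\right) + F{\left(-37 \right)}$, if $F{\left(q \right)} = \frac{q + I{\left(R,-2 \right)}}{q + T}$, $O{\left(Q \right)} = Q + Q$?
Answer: $\frac{7773950}{3641} \approx 2135.1$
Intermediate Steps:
$O{\left(Q \right)} = 2 Q$
$T = \frac{207}{104}$ ($T = 2 - \frac{1}{8 \left(-1 + 2 \cdot 7\right)} = 2 - \frac{1}{8 \left(-1 + 14\right)} = 2 - \frac{1}{8 \cdot 13} = 2 - \frac{1}{104} = \frac{207}{104} \approx 1.9904$)
$F{\left(q \right)} = \frac{-2 + q}{\frac{207}{104} + q}$ ($F{\left(q \right)} = \frac{q - 2}{q + \frac{207}{104}} = \frac{-2 + q}{\frac{207}{104} + q}$)
$\left(\left(-21\right) 12 + 2386\right) + F{\left(-37 \right)} = \left(\left(-21\right) 12 + 2386\right) + \frac{104 \left(-2 - 37\right)}{207 + 104 \left(-37\right)} = \left(-252 + 2386\right) + 104 \frac{1}{207 - 3848} \left(-39\right) = 2134 + 104 \frac{1}{-3641} \left(-39\right) = 2134 + 104 \left(- \frac{1}{3641}\right) \left(-39\right) = 2134 + \frac{4056}{3641} = \frac{7773950}{3641}$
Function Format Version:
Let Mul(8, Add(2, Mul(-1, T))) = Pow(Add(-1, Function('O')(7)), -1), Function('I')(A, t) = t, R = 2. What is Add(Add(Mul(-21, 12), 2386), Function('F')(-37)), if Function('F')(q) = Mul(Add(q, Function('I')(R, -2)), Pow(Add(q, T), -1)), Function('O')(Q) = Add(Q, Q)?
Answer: Rational(7773950, 3641) ≈ 2135.1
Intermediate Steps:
Function('O')(Q) = Mul(2, Q)
T = Rational(207, 104) (T = Add(2, Mul(Rational(-1, 8), Pow(Add(-1, Mul(2, 7)), -1))) = Add(2, Mul(Rational(-1, 8), Pow(Add(-1, 14), -1))) = Add(2, Mul(Rational(-1, 8), Pow(13, -1))) = Add(2, Mul(Rational(-1, 8), Rational(1, 13))) = Add(2, Rational(-1, 104)) = Rational(207, 104) ≈ 1.9904)
Function('F')(q) = Mul(Pow(Add(Rational(207, 104), q), -1), Add(-2, q)) (Function('F')(q) = Mul(Add(q, -2), Pow(Add(q, Rational(207, 104)), -1)) = Mul(Add(-2, q), Pow(Add(Rational(207, 104), q), -1)) = Mul(Pow(Add(Rational(207, 104), q), -1), Add(-2, q)))
Add(Add(Mul(-21, 12), 2386), Function('F')(-37)) = Add(Add(Mul(-21, 12), 2386), Mul(104, Pow(Add(207, Mul(104, -37)), -1), Add(-2, -37))) = Add(Add(-252, 2386), Mul(104, Pow(Add(207, -3848), -1), -39)) = Add(2134, Mul(104, Pow(-3641, -1), -39)) = Add(2134, Mul(104, Rational(-1, 3641), -39)) = Add(2134, Rational(4056, 3641)) = Rational(7773950, 3641)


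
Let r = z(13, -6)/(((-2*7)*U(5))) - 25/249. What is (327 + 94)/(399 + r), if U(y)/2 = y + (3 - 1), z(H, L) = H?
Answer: 20546484/19464659 ≈ 1.0556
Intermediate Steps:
U(y) = 4 + 2*y (U(y) = 2*(y + (3 - 1)) = 2*(y + 2) = 2*(2 + y) = 4 + 2*y)
r = -8137/48804 (r = 13/(((-2*7)*(4 + 2*5))) - 25/249 = 13/((-14*(4 + 10))) - 25*1/249 = 13/((-14*14)) - 25/249 = 13/(-196) - 25/249 = 13*(-1/196) - 25/249 = -13/196 - 25/249 = -8137/48804 ≈ -0.16673)
(327 + 94)/(399 + r) = (327 + 94)/(399 - 8137/48804) = 421/(19464659/48804) = 421*(48804/19464659) = 20546484/19464659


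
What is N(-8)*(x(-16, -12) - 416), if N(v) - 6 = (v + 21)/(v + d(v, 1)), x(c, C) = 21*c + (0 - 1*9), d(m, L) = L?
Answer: -22069/7 ≈ -3152.7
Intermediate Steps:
x(c, C) = -9 + 21*c (x(c, C) = 21*c + (0 - 9) = 21*c - 9 = -9 + 21*c)
N(v) = 6 + (21 + v)/(1 + v) (N(v) = 6 + (v + 21)/(v + 1) = 6 + (21 + v)/(1 + v))
N(-8)*(x(-16, -12) - 416) = ((27 + 7*(-8))/(1 - 8))*((-9 + 21*(-16)) - 416) = ((27 - 56)/(-7))*((-9 - 336) - 416) = (-1/7*(-29))*(-345 - 416) = (29/7)*(-761) = -22069/7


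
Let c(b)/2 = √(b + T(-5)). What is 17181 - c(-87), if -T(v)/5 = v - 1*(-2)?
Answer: 17181 - 12*I*√2 ≈ 17181.0 - 16.971*I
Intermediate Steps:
T(v) = -10 - 5*v (T(v) = -5*(v - 1*(-2)) = -5*(v + 2) = -5*(2 + v) = -10 - 5*v)
c(b) = 2*√(15 + b) (c(b) = 2*√(b + (-10 - 5*(-5))) = 2*√(b + (-10 + 25)) = 2*√(b + 15) = 2*√(15 + b))
17181 - c(-87) = 17181 - 2*√(15 - 87) = 17181 - 2*√(-72) = 17181 - 2*6*I*√2 = 17181 - 12*I*√2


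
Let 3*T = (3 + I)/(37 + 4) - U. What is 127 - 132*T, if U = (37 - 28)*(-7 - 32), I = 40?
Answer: -629889/41 ≈ -15363.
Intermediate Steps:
U = -351 (U = 9*(-39) = -351)
T = 14434/123 (T = ((3 + 40)/(37 + 4) - 1*(-351))/3 = (43/41 + 351)/3 = (⅓)*(14434/41) = 14434/123 ≈ 117.35)
127 - 132*T = 127 - 132*14434/123 = 127 - 635096/41 = -629889/41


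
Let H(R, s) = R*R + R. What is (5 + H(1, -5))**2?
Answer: 49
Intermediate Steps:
H(R, s) = R + R**2 (H(R, s) = R**2 + R = R + R**2)
(5 + H(1, -5))**2 = (5 + 1*(1 + 1))**2 = (5 + 1*2)**2 = (5 + 2)**2 = 7**2 = 49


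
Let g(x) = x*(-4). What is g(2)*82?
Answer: -656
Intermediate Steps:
g(x) = -4*x
g(2)*82 = -4*2*82 = -8*82 = -656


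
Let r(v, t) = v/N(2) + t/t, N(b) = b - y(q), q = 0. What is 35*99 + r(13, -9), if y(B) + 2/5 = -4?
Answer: 110977/32 ≈ 3468.0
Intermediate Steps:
y(B) = -22/5 (y(B) = -2/5 - 4 = -22/5)
N(b) = 22/5 + b (N(b) = b - 1*(-22/5) = b + 22/5 = 22/5 + b)
r(v, t) = 1 + 5*v/32 (r(v, t) = v/(22/5 + 2) + t/t = v/(32/5) + 1 = v*(5/32) + 1 = 5*v/32 + 1 = 1 + 5*v/32)
35*99 + r(13, -9) = 35*99 + (1 + (5/32)*13) = 3465 + (1 + 65/32) = 3465 + 97/32 = 110977/32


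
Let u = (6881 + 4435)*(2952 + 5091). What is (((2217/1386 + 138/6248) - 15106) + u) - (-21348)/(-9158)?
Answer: 27336309335318089/300400716 ≈ 9.0999e+7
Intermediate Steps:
u = 91014588 (u = 11316*8043 = 91014588)
(((2217/1386 + 138/6248) - 15106) + u) - (-21348)/(-9158) = (((2217/1386 + 138/6248) - 15106) + 91014588) - (-21348)/(-9158) = (((2217*(1/1386) + 138*(1/6248)) - 15106) + 91014588) - (-21348)*(-1)/9158 = (((739/462 + 69/3124) - 15106) + 91014588) - 1*10674/4579 = ((106387/65604 - 15106) + 91014588) - 10674/4579 = (-990907637/65604 + 91014588) - 10674/4579 = 5969930123515/65604 - 10674/4579 = 27336309335318089/300400716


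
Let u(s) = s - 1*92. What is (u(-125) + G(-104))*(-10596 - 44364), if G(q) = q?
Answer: 17642160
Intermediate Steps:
u(s) = -92 + s (u(s) = s - 92 = -92 + s)
(u(-125) + G(-104))*(-10596 - 44364) = ((-92 - 125) - 104)*(-10596 - 44364) = (-217 - 104)*(-54960) = -321*(-54960) = 17642160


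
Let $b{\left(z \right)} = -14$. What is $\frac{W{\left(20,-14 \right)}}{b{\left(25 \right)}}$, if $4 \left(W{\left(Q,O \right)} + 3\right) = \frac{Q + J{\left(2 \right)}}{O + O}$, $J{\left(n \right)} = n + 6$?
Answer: $\frac{13}{56} \approx 0.23214$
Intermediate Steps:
$J{\left(n \right)} = 6 + n$
$W{\left(Q,O \right)} = -3 + \frac{8 + Q}{8 O}$ ($W{\left(Q,O \right)} = -3 + \frac{\left(Q + \left(6 + 2\right)\right) \frac{1}{O + O}}{4} = -3 + \frac{\left(Q + 8\right) \frac{1}{2 O}}{4} = -3 + \frac{\left(8 + Q\right) \frac{1}{2 O}}{4} = -3 + \frac{\frac{1}{2} \frac{1}{O} \left(8 + Q\right)}{4} = -3 + \frac{8 + Q}{8 O}$)
$\frac{W{\left(20,-14 \right)}}{b{\left(25 \right)}} = \frac{\frac{1}{8} \frac{1}{-14} \left(8 + 20 - -336\right)}{-14} = \frac{1}{8} \left(- \frac{1}{14}\right) \left(8 + 20 + 336\right) \left(- \frac{1}{14}\right) = \frac{1}{8} \left(- \frac{1}{14}\right) 364 \left(- \frac{1}{14}\right) = \left(- \frac{13}{4}\right) \left(- \frac{1}{14}\right) = \frac{13}{56}$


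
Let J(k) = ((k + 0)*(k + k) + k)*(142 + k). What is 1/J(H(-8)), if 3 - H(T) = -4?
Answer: 1/15645 ≈ 6.3918e-5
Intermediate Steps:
H(T) = 7 (H(T) = 3 - 1*(-4) = 3 + 4 = 7)
J(k) = (142 + k)*(k + 2*k**2) (J(k) = (k*(2*k) + k)*(142 + k) = (2*k**2 + k)*(142 + k) = (k + 2*k**2)*(142 + k) = (142 + k)*(k + 2*k**2))
1/J(H(-8)) = 1/(7*(142 + 2*7**2 + 285*7)) = 1/(7*(142 + 2*49 + 1995)) = 1/(7*(142 + 98 + 1995)) = 1/(7*2235) = 1/15645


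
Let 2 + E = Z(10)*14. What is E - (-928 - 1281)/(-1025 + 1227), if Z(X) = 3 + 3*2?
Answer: 27257/202 ≈ 134.94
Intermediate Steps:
Z(X) = 9 (Z(X) = 3 + 6 = 9)
E = 124 (E = -2 + 9*14 = -2 + 126 = 124)
E - (-928 - 1281)/(-1025 + 1227) = 124 - (-928 - 1281)/(-1025 + 1227) = 124 - (-2209)/202 = 124 - 1*(-2209/202) = 124 + 2209/202 = 27257/202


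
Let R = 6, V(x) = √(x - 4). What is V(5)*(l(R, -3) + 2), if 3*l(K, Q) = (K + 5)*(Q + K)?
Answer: 13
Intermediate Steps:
V(x) = √(-4 + x)
l(K, Q) = (5 + K)*(K + Q)/3 (l(K, Q) = ((K + 5)*(Q + K))/3 = ((5 + K)*(K + Q))/3 = (5 + K)*(K + Q)/3)
V(5)*(l(R, -3) + 2) = √(-4 + 5)*(((⅓)*6² + (5/3)*6 + (5/3)*(-3) + (⅓)*6*(-3)) + 2) = √1*(((⅓)*36 + 10 - 5 - 6) + 2) = 1*((12 + 10 - 5 - 6) + 2) = 1*(11 + 2) = 1*13 = 13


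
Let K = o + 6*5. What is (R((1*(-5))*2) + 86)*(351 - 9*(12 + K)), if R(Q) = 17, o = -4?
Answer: 927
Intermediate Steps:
K = 26 (K = -4 + 6*5 = -4 + 30 = 26)
(R((1*(-5))*2) + 86)*(351 - 9*(12 + K)) = (17 + 86)*(351 - 9*(12 + 26)) = 103*(351 - 9*38) = 103*(351 - 342) = 103*9 = 927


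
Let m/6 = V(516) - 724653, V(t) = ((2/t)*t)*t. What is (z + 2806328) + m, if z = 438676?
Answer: -1096722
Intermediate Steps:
V(t) = 2*t
m = -4341726 (m = 6*(2*516 - 724653) = 6*(1032 - 724653) = 6*(-723621) = -4341726)
(z + 2806328) + m = (438676 + 2806328) - 4341726 = 3245004 - 4341726 = -1096722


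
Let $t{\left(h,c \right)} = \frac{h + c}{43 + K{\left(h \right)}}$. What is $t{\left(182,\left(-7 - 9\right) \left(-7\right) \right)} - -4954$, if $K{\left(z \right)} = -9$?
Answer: $\frac{84365}{17} \approx 4962.6$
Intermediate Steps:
$t{\left(h,c \right)} = \frac{c}{34} + \frac{h}{34}$ ($t{\left(h,c \right)} = \frac{h + c}{43 - 9} = \frac{c + h}{34} = \left(c + h\right) \frac{1}{34} = \frac{c}{34} + \frac{h}{34}$)
$t{\left(182,\left(-7 - 9\right) \left(-7\right) \right)} - -4954 = \left(\frac{\left(-7 - 9\right) \left(-7\right)}{34} + \frac{1}{34} \cdot 182\right) - -4954 = \left(\frac{\left(-7 - 9\right) \left(-7\right)}{34} + \frac{91}{17}\right) + 4954 = \left(\frac{\left(-16\right) \left(-7\right)}{34} + \frac{91}{17}\right) + 4954 = \left(\frac{1}{34} \cdot 112 + \frac{91}{17}\right) + 4954 = \left(\frac{56}{17} + \frac{91}{17}\right) + 4954 = \frac{147}{17} + 4954 = \frac{84365}{17}$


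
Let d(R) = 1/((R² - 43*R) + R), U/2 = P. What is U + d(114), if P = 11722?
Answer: 192428353/8208 ≈ 23444.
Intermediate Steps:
U = 23444 (U = 2*11722 = 23444)
d(R) = 1/(R² - 42*R)
U + d(114) = 23444 + 1/(114*(-42 + 114)) = 23444 + (1/114)/72 = 23444 + (1/114)*(1/72) = 23444 + 1/8208 = 192428353/8208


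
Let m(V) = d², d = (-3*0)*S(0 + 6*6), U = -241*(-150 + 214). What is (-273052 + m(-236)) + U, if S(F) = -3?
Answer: -288476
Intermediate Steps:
U = -15424 (U = -241*64 = -15424)
d = 0 (d = -3*0*(-3) = 0*(-3) = 0)
m(V) = 0 (m(V) = 0² = 0)
(-273052 + m(-236)) + U = (-273052 + 0) - 15424 = -273052 - 15424 = -288476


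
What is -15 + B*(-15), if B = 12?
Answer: -195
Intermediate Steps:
-15 + B*(-15) = -15 + 12*(-15) = -15 - 180 = -195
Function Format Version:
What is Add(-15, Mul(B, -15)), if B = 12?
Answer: -195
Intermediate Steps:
Add(-15, Mul(B, -15)) = Add(-15, Mul(12, -15)) = Add(-15, -180) = -195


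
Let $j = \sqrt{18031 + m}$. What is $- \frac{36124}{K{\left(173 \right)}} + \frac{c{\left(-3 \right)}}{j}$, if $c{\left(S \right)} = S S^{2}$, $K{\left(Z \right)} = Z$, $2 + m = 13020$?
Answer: $- \frac{36124}{173} - \frac{27 \sqrt{31049}}{31049} \approx -208.96$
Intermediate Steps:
$m = 13018$ ($m = -2 + 13020 = 13018$)
$c{\left(S \right)} = S^{3}$
$j = \sqrt{31049}$ ($j = \sqrt{18031 + 13018} = \sqrt{31049} \approx 176.21$)
$- \frac{36124}{K{\left(173 \right)}} + \frac{c{\left(-3 \right)}}{j} = - \frac{36124}{173} + \frac{\left(-3\right)^{3}}{\sqrt{31049}} = \left(-36124\right) \frac{1}{173} - 27 \frac{\sqrt{31049}}{31049} = - \frac{36124}{173} - \frac{27 \sqrt{31049}}{31049}$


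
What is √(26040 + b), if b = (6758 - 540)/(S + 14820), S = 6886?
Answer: √3067223080337/10853 ≈ 161.37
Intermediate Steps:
b = 3109/10853 (b = (6758 - 540)/(6886 + 14820) = 6218/21706 = 6218*(1/21706) = 3109/10853 ≈ 0.28646)
√(26040 + b) = √(26040 + 3109/10853) = √(282615229/10853) = √3067223080337/10853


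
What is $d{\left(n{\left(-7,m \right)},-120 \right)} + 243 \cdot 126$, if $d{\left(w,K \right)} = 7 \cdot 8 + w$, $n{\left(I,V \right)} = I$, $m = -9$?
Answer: $30667$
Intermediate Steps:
$d{\left(w,K \right)} = 56 + w$
$d{\left(n{\left(-7,m \right)},-120 \right)} + 243 \cdot 126 = \left(56 - 7\right) + 243 \cdot 126 = 49 + 30618 = 30667$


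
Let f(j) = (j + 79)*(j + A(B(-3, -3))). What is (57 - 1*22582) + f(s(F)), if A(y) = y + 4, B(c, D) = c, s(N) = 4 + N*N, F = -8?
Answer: -12382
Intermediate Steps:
s(N) = 4 + N²
A(y) = 4 + y
f(j) = (1 + j)*(79 + j) (f(j) = (j + 79)*(j + (4 - 3)) = (79 + j)*(j + 1) = (79 + j)*(1 + j) = (1 + j)*(79 + j))
(57 - 1*22582) + f(s(F)) = (57 - 1*22582) + (79 + (4 + (-8)²)² + 80*(4 + (-8)²)) = (57 - 22582) + (79 + (4 + 64)² + 80*(4 + 64)) = -22525 + (79 + 68² + 80*68) = -22525 + (79 + 4624 + 5440) = -22525 + 10143 = -12382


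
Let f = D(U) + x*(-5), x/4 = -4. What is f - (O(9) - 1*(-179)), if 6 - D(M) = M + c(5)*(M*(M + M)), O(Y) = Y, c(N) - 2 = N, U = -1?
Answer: -115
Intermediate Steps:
c(N) = 2 + N
x = -16 (x = 4*(-4) = -16)
D(M) = 6 - M - 14*M² (D(M) = 6 - (M + (2 + 5)*(M*(M + M))) = 6 - (M + 7*(M*(2*M))) = 6 - (M + 7*(2*M²)) = 6 - (M + 14*M²) = 6 + (-M - 14*M²) = 6 - M - 14*M²)
f = 73 (f = (6 - 1*(-1) - 14*(-1)²) - 16*(-5) = (6 + 1 - 14*1) + 80 = (6 + 1 - 14) + 80 = -7 + 80 = 73)
f - (O(9) - 1*(-179)) = 73 - (9 - 1*(-179)) = 73 - (9 + 179) = 73 - 1*188 = 73 - 188 = -115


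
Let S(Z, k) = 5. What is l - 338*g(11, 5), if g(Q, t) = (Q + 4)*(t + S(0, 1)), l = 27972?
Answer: -22728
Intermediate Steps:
g(Q, t) = (4 + Q)*(5 + t) (g(Q, t) = (Q + 4)*(t + 5) = (4 + Q)*(5 + t))
l - 338*g(11, 5) = 27972 - 338*(20 + 4*5 + 5*11 + 11*5) = 27972 - 338*(20 + 20 + 55 + 55) = 27972 - 338*150 = 27972 - 50700 = -22728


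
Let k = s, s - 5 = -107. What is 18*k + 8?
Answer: -1828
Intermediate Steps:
s = -102 (s = 5 - 107 = -102)
k = -102
18*k + 8 = 18*(-102) + 8 = -1836 + 8 = -1828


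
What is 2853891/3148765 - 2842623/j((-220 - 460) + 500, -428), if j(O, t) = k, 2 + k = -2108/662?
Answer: 987567915527967/1801093580 ≈ 5.4832e+5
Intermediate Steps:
k = -1716/331 (k = -2 - 2108/662 = -2 - 2108*1/662 = -2 - 1054/331 = -1716/331 ≈ -5.1843)
j(O, t) = -1716/331
2853891/3148765 - 2842623/j((-220 - 460) + 500, -428) = 2853891/3148765 - 2842623/(-1716/331) = 2853891*(1/3148765) - 2842623*(-331/1716) = 2853891/3148765 + 313636071/572 = 987567915527967/1801093580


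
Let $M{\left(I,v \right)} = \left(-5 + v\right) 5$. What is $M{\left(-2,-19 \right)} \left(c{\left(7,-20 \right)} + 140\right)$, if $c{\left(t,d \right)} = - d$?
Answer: $-19200$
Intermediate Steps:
$M{\left(I,v \right)} = -25 + 5 v$
$M{\left(-2,-19 \right)} \left(c{\left(7,-20 \right)} + 140\right) = \left(-25 + 5 \left(-19\right)\right) \left(\left(-1\right) \left(-20\right) + 140\right) = \left(-25 - 95\right) \left(20 + 140\right) = \left(-120\right) 160 = -19200$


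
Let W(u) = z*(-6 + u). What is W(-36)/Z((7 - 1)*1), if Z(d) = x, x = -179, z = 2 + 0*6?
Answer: 84/179 ≈ 0.46927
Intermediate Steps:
z = 2 (z = 2 + 0 = 2)
Z(d) = -179
W(u) = -12 + 2*u (W(u) = 2*(-6 + u) = -12 + 2*u)
W(-36)/Z((7 - 1)*1) = (-12 + 2*(-36))/(-179) = (-12 - 72)*(-1/179) = -84*(-1/179) = 84/179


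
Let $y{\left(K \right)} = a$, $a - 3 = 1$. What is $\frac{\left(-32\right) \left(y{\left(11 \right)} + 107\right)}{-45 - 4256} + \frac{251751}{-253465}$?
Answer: $- \frac{182473371}{1090152965} \approx -0.16738$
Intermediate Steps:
$a = 4$ ($a = 3 + 1 = 4$)
$y{\left(K \right)} = 4$
$\frac{\left(-32\right) \left(y{\left(11 \right)} + 107\right)}{-45 - 4256} + \frac{251751}{-253465} = \frac{\left(-32\right) \left(4 + 107\right)}{-45 - 4256} + \frac{251751}{-253465} = \frac{\left(-32\right) 111}{-45 - 4256} + 251751 \left(- \frac{1}{253465}\right) = - \frac{3552}{-4301} - \frac{251751}{253465} = \left(-3552\right) \left(- \frac{1}{4301}\right) - \frac{251751}{253465} = \frac{3552}{4301} - \frac{251751}{253465} = - \frac{182473371}{1090152965}$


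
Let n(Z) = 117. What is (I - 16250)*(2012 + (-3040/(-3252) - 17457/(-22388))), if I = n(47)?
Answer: -591314988179617/18201444 ≈ -3.2487e+7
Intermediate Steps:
I = 117
(I - 16250)*(2012 + (-3040/(-3252) - 17457/(-22388))) = (117 - 16250)*(2012 + (-3040/(-3252) - 17457/(-22388))) = -16133*(2012 + (-3040*(-1/3252) - 17457*(-1/22388))) = -16133*(2012 + (760/813 + 17457/22388)) = -16133*(2012 + 31207421/18201444) = -16133*36652512749/18201444 = -591314988179617/18201444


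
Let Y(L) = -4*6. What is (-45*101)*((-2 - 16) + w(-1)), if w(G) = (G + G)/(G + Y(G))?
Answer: 407232/5 ≈ 81446.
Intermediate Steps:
Y(L) = -24
w(G) = 2*G/(-24 + G) (w(G) = (G + G)/(G - 24) = (2*G)/(-24 + G) = 2*G/(-24 + G))
(-45*101)*((-2 - 16) + w(-1)) = (-45*101)*((-2 - 16) + 2*(-1)/(-24 - 1)) = -4545*(-18 + 2*(-1)/(-25)) = -4545*(-18 + 2*(-1)*(-1/25)) = -4545*(-18 + 2/25) = -4545*(-448/25) = 407232/5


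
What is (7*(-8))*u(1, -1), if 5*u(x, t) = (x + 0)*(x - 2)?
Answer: 56/5 ≈ 11.200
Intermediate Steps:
u(x, t) = x*(-2 + x)/5 (u(x, t) = ((x + 0)*(x - 2))/5 = (x*(-2 + x))/5 = x*(-2 + x)/5)
(7*(-8))*u(1, -1) = (7*(-8))*((⅕)*1*(-2 + 1)) = -56*(-1)/5 = -56*(-⅕) = 56/5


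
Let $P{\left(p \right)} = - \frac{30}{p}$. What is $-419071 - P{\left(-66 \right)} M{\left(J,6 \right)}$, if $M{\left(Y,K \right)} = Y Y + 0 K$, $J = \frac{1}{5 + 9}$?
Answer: $- \frac{903517081}{2156} \approx -4.1907 \cdot 10^{5}$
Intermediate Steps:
$J = \frac{1}{14} \approx 0.071429$
$M{\left(Y,K \right)} = Y^{2}$ ($M{\left(Y,K \right)} = Y^{2} + 0 = Y^{2}$)
$-419071 - P{\left(-66 \right)} M{\left(J,6 \right)} = -419071 - \frac{\left(-30\right) \frac{1}{-66}}{196} = -419071 - \left(-30\right) \left(- \frac{1}{66}\right) \frac{1}{196} = -419071 - \frac{5}{11} \cdot \frac{1}{196} = -419071 - \frac{5}{2156} = - \frac{903517081}{2156}$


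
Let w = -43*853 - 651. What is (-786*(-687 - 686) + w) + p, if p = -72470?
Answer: 969378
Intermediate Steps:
w = -37330 (w = -36679 - 651 = -37330)
(-786*(-687 - 686) + w) + p = (-786*(-687 - 686) - 37330) - 72470 = (-786*(-1373) - 37330) - 72470 = (1079178 - 37330) - 72470 = 1041848 - 72470 = 969378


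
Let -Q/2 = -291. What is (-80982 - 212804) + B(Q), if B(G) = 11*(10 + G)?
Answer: -287274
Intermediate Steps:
Q = 582 (Q = -2*(-291) = 582)
B(G) = 110 + 11*G
(-80982 - 212804) + B(Q) = (-80982 - 212804) + (110 + 11*582) = -293786 + (110 + 6402) = -293786 + 6512 = -287274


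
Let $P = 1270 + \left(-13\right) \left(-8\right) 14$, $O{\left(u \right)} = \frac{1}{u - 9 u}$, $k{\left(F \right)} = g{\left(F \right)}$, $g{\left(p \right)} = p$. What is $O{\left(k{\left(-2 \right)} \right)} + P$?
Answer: $\frac{43617}{16} \approx 2726.1$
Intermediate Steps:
$k{\left(F \right)} = F$
$O{\left(u \right)} = - \frac{1}{8 u}$ ($O{\left(u \right)} = \frac{1}{u - 9 u} = \frac{1}{\left(-8\right) u} = - \frac{1}{8 u}$)
$P = 2726$ ($P = 1270 + 104 \cdot 14 = 1270 + 1456 = 2726$)
$O{\left(k{\left(-2 \right)} \right)} + P = - \frac{1}{8 \left(-2\right)} + 2726 = \left(- \frac{1}{8}\right) \left(- \frac{1}{2}\right) + 2726 = \frac{1}{16} + 2726 = \frac{43617}{16}$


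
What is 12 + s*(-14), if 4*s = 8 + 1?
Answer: -39/2 ≈ -19.500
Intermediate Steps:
s = 9/4 (s = (8 + 1)/4 = (1/4)*9 = 9/4 ≈ 2.2500)
12 + s*(-14) = 12 + (9/4)*(-14) = 12 - 63/2 = -39/2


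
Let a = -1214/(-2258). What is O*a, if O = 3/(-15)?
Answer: -607/5645 ≈ -0.10753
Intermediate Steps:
O = -⅕ (O = 3*(-1/15) = -⅕ ≈ -0.20000)
a = 607/1129 (a = -1214*(-1/2258) = 607/1129 ≈ 0.53764)
O*a = -⅕*607/1129 = -607/5645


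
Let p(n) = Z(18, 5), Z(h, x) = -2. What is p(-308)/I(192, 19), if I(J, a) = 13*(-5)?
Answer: 2/65 ≈ 0.030769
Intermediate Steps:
p(n) = -2
I(J, a) = -65
p(-308)/I(192, 19) = -2/(-65) = -2*(-1/65) = 2/65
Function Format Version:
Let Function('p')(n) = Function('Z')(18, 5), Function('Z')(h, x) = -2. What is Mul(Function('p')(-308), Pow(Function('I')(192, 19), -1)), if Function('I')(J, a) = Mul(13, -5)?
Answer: Rational(2, 65) ≈ 0.030769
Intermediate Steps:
Function('p')(n) = -2
Function('I')(J, a) = -65
Mul(Function('p')(-308), Pow(Function('I')(192, 19), -1)) = Mul(-2, Pow(-65, -1)) = Mul(-2, Rational(-1, 65)) = Rational(2, 65)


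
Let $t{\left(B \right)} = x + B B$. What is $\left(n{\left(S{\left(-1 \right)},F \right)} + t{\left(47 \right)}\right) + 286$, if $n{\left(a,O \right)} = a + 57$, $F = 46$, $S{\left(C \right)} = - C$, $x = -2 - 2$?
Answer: $2549$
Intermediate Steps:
$x = -4$
$t{\left(B \right)} = -4 + B^{2}$ ($t{\left(B \right)} = -4 + B B = -4 + B^{2}$)
$n{\left(a,O \right)} = 57 + a$
$\left(n{\left(S{\left(-1 \right)},F \right)} + t{\left(47 \right)}\right) + 286 = \left(\left(57 - -1\right) - \left(4 - 47^{2}\right)\right) + 286 = \left(\left(57 + 1\right) + \left(-4 + 2209\right)\right) + 286 = \left(58 + 2205\right) + 286 = 2263 + 286 = 2549$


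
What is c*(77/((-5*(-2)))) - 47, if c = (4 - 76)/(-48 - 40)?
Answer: -407/10 ≈ -40.700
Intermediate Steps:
c = 9/11 (c = -72/(-88) = -72*(-1/88) = 9/11 ≈ 0.81818)
c*(77/((-5*(-2)))) - 47 = 9*(77/((-5*(-2))))/11 - 47 = 9*(77/10)/11 - 47 = 9*(77*(⅒))/11 - 47 = (9/11)*(77/10) - 47 = 63/10 - 47 = -407/10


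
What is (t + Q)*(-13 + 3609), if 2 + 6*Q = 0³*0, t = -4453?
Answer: -48042560/3 ≈ -1.6014e+7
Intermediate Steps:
Q = -⅓ (Q = -⅓ + (0³*0)/6 = -⅓ + (0*0)/6 = -⅓ + (⅙)*0 = -⅓ + 0 = -⅓ ≈ -0.33333)
(t + Q)*(-13 + 3609) = (-4453 - ⅓)*(-13 + 3609) = -13360/3*3596 = -48042560/3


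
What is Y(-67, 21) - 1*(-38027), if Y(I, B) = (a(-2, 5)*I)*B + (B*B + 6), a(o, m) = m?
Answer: 31439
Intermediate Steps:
Y(I, B) = 6 + B² + 5*B*I (Y(I, B) = (5*I)*B + (B*B + 6) = 5*B*I + (B² + 6) = 5*B*I + (6 + B²) = 6 + B² + 5*B*I)
Y(-67, 21) - 1*(-38027) = (6 + 21² + 5*21*(-67)) - 1*(-38027) = (6 + 441 - 7035) + 38027 = -6588 + 38027 = 31439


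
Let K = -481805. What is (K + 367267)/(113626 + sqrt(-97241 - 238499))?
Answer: -3253623697/3227800904 + 57269*I*sqrt(83935)/3227800904 ≈ -1.008 + 0.0051403*I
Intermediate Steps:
(K + 367267)/(113626 + sqrt(-97241 - 238499)) = (-481805 + 367267)/(113626 + sqrt(-97241 - 238499)) = -114538/(113626 + sqrt(-335740)) = -114538/(113626 + 2*I*sqrt(83935))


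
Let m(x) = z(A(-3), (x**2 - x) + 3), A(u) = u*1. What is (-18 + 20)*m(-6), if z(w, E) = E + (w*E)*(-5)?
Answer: 1440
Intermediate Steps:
A(u) = u
z(w, E) = E - 5*E*w (z(w, E) = E + (E*w)*(-5) = E - 5*E*w)
m(x) = 48 - 16*x + 16*x**2 (m(x) = ((x**2 - x) + 3)*(1 - 5*(-3)) = (3 + x**2 - x)*(1 + 15) = (3 + x**2 - x)*16 = 48 - 16*x + 16*x**2)
(-18 + 20)*m(-6) = (-18 + 20)*(48 - 16*(-6) + 16*(-6)**2) = 2*(48 + 96 + 16*36) = 2*(48 + 96 + 576) = 2*720 = 1440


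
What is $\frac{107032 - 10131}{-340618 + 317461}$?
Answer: $- \frac{96901}{23157} \approx -4.1845$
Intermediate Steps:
$\frac{107032 - 10131}{-340618 + 317461} = \frac{96901}{-23157} = 96901 \left(- \frac{1}{23157}\right) = - \frac{96901}{23157}$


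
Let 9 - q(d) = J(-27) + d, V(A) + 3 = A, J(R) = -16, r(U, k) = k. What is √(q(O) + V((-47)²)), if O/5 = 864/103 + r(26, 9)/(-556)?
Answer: √1794888258491/28634 ≈ 46.788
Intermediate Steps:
V(A) = -3 + A
O = 2397285/57268 (O = 5*(864/103 + 9/(-556)) = 5*(864*(1/103) + 9*(-1/556)) = 5*(864/103 - 9/556) = 5*(479457/57268) = 2397285/57268 ≈ 41.861)
q(d) = 25 - d (q(d) = 9 - (-16 + d) = 9 + (16 - d) = 25 - d)
√(q(O) + V((-47)²)) = √((25 - 1*2397285/57268) + (-3 + (-47)²)) = √((25 - 2397285/57268) + (-3 + 2209)) = √(-965585/57268 + 2206) = √(125367623/57268) = √1794888258491/28634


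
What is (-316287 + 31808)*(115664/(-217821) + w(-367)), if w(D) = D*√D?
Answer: 32903979056/217821 + 104403793*I*√367 ≈ 1.5106e+5 + 2.0001e+9*I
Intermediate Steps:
w(D) = D^(3/2)
(-316287 + 31808)*(115664/(-217821) + w(-367)) = (-316287 + 31808)*(115664/(-217821) + (-367)^(3/2)) = -284479*(115664*(-1/217821) - 367*I*√367) = -284479*(-115664/217821 - 367*I*√367) = 32903979056/217821 + 104403793*I*√367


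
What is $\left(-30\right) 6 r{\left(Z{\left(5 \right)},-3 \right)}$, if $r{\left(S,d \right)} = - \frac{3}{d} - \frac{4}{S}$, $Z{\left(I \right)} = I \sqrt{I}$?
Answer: $-180 + \frac{144 \sqrt{5}}{5} \approx -115.6$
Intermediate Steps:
$Z{\left(I \right)} = I^{\frac{3}{2}}$
$r{\left(S,d \right)} = - \frac{4}{S} - \frac{3}{d}$
$\left(-30\right) 6 r{\left(Z{\left(5 \right)},-3 \right)} = \left(-30\right) 6 \left(- \frac{4}{5^{\frac{3}{2}}} - \frac{3}{-3}\right) = - 180 \left(- \frac{4}{5 \sqrt{5}} - -1\right) = - 180 \left(- 4 \frac{\sqrt{5}}{25} + 1\right) = - 180 \left(- \frac{4 \sqrt{5}}{25} + 1\right) = - 180 \left(1 - \frac{4 \sqrt{5}}{25}\right) = -180 + \frac{144 \sqrt{5}}{5}$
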